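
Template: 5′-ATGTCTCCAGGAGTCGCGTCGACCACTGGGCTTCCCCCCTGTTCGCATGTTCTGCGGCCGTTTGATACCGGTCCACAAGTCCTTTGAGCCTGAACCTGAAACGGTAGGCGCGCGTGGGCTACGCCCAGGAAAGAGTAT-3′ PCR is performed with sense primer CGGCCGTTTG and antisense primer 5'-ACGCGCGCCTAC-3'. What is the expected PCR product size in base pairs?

The forward primer matches the template at positions 55–64.
The reverse primer's reverse complement is GTAGGCGCGCGT, which matches the template at positions 104–115.
Amplicon spans positions 55–115: 61 bp.

61 bp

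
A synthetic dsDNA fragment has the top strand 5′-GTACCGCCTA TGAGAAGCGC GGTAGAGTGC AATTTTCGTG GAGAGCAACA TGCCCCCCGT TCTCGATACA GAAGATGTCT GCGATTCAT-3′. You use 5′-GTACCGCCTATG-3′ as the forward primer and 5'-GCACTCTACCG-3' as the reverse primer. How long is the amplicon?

30 bp

Forward primer GTACCGCCTATG is found on the top strand at positions 1–12.
The reverse primer's reverse complement is CGGTAGAGTGC, which matches the template at positions 20–30.
Amplicon spans positions 1–30: 30 bp.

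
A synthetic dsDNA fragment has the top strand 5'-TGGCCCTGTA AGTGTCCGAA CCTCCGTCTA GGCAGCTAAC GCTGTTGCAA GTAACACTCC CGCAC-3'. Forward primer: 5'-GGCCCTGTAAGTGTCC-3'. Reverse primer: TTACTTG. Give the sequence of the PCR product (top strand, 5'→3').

5'-GGCCCTGTAAGTGTCCGAACCTCCGTCTAGGCAGCTAACGCTGTTGCAAGTAA-3'

Scanning the template, GGCCCTGTAAGTGTCC occurs at positions 2–17; this primer anneals to the bottom strand there with its 3' end pointing downstream.
The reverse primer's reverse complement is CAAGTAA, which matches the template at positions 48–54.
The product is the template from position 2 through 54 (53 bp).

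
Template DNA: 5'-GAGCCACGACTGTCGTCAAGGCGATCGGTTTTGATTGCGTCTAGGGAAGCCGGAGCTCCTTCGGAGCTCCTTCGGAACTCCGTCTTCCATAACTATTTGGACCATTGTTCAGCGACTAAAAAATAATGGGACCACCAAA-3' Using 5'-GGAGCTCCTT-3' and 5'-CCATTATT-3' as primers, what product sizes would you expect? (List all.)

The forward primer GGAGCTCCTT matches the top strand at positions 52–61, 63–72.
The reverse primer's reverse complement is AATAATGG, matching at positions 122–129.
Each forward site pairs with the reverse site to give a product ending at position 129: sizes 78, 67 bp.

78 bp, 67 bp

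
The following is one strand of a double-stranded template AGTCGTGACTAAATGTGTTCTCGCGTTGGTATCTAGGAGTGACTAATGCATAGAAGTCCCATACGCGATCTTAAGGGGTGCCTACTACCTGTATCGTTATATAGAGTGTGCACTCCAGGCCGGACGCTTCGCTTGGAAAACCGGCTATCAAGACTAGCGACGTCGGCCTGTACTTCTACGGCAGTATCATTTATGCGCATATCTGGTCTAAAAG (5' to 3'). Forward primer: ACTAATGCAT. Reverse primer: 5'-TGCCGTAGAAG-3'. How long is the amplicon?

142 bp

The forward primer matches the template at positions 42–51.
Reverse complement of the reverse primer: CTTCTACGGCA. This occurs on the top strand at positions 173–183.
The product runs from position 42 to position 183, so its length is 183 − 42 + 1 = 142 bp.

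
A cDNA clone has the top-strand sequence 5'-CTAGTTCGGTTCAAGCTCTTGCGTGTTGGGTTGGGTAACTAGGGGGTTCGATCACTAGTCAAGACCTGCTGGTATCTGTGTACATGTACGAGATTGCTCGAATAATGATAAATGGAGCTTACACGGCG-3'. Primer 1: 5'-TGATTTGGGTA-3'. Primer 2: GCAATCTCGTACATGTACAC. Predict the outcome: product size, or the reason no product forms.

Primer 1 (TGATTTGGGTA) does not match the top strand, and its reverse complement TACCCAAATCA does not match either.
With no annealing site for primer 1, no amplification occurs.

No product — primer 1 has no binding site in the template.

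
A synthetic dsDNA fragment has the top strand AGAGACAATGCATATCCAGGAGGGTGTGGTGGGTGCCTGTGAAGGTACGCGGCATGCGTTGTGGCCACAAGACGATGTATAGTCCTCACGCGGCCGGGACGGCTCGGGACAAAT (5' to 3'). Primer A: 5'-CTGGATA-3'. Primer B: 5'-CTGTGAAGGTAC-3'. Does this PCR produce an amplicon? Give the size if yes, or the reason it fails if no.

Primer A (CTGGATA) has reverse complement TATCCAG, which matches the top strand at positions 13–19; primer A anneals to the top strand there with its 3' end pointing upstream toward position 13.
Primer B (CTGTGAAGGTAC) matches the top strand directly at positions 37–48; it anneals to the bottom strand with its 3' end pointing downstream toward position 48.
The 3' ends diverge (primer A extends toward position 1, primer B toward position 114), so the primers never converge on a shared product.

No product — the primers' 3' ends point away from each other.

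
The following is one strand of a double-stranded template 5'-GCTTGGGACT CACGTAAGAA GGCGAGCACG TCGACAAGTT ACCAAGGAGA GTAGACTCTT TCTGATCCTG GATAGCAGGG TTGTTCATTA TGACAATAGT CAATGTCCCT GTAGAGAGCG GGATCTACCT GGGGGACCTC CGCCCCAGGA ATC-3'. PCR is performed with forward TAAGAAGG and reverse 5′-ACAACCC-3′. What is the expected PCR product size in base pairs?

70 bp

The forward primer matches the template at positions 15–22.
Taking the reverse complement of ACAACCC gives GGGTTGT, found at positions 78–84 on the template; the primer anneals here to the top strand with its 3' end pointing upstream.
Product length = (reverse-primer end) − (forward-primer start) + 1 = 84 − 15 + 1 = 70 bp.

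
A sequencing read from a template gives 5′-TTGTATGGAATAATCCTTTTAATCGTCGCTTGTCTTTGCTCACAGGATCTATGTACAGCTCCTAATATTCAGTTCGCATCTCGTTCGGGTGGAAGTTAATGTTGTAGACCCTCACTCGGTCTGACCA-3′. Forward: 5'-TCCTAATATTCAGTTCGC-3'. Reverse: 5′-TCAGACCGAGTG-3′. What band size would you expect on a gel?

65 bp

The forward primer matches the template at positions 60–77.
Taking the reverse complement of TCAGACCGAGTG gives CACTCGGTCTGA, found at positions 113–124 on the template; the primer anneals here to the top strand with its 3' end pointing upstream.
Amplicon spans positions 60–124: 65 bp.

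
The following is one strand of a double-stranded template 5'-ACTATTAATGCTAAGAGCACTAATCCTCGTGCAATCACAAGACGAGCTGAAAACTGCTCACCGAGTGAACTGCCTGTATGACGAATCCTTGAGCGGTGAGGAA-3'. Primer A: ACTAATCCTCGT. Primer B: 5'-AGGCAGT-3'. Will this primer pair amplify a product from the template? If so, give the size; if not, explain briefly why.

Yes — a 57 bp product.

Primer A (ACTAATCCTCGT) matches the top strand at positions 19–30; it acts as a forward primer.
Primer B's reverse complement is ACTGCCT, matching the top strand at positions 69–75; it acts as a reverse primer.
The 3' ends face each other across positions 19–75, giving a 57 bp product.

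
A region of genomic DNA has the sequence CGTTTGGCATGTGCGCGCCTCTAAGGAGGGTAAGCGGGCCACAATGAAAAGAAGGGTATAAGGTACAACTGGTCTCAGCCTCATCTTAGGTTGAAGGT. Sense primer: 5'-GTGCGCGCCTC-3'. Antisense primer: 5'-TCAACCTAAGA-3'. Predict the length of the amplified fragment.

84 bp

The forward primer matches the template at positions 11–21.
The reverse primer's reverse complement is TCTTAGGTTGA, which matches the template at positions 84–94.
Amplicon spans positions 11–94: 84 bp.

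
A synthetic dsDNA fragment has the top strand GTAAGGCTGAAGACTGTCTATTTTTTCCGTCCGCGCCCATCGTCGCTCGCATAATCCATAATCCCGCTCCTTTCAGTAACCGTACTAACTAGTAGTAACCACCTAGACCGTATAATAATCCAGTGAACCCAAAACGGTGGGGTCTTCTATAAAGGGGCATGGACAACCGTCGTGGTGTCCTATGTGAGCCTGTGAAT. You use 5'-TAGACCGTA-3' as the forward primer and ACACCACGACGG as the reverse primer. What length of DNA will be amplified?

Forward primer TAGACCGTA is found on the top strand at positions 104–112.
Reverse complement of the reverse primer: CCGTCGTGGTGT. This occurs on the top strand at positions 167–178.
Amplicon spans positions 104–178: 75 bp.

75 bp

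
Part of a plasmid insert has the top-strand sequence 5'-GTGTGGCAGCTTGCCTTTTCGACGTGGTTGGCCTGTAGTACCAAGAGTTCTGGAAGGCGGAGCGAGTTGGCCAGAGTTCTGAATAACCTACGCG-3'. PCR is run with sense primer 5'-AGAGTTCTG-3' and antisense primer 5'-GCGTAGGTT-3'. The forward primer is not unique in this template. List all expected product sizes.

50 bp, 21 bp

The forward primer AGAGTTCTG matches the top strand at positions 44–52, 73–81.
The reverse primer's reverse complement is AACCTACGC, matching at positions 85–93.
Each forward site pairs with the reverse site to give a product ending at position 93: sizes 50, 21 bp.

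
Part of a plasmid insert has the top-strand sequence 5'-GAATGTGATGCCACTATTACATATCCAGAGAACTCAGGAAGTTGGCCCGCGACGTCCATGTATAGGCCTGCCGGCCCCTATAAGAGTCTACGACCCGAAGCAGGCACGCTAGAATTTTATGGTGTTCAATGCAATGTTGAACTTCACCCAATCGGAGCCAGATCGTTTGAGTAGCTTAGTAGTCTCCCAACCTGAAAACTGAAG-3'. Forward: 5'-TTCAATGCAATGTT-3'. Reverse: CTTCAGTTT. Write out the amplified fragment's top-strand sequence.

Scanning the template, TTCAATGCAATGTT occurs at positions 125–138; this primer anneals to the bottom strand there with its 3' end pointing downstream.
Reverse complement of the reverse primer: AAACTGAAG. This occurs on the top strand at positions 196–204.
The product is the template from position 125 through 204 (80 bp).

5'-TTCAATGCAATGTTGAACTTCACCCAATCGGAGCCAGATCGTTTGAGTAGCTTAGTAGTCTCCCAACCTGAAAACTGAAG-3'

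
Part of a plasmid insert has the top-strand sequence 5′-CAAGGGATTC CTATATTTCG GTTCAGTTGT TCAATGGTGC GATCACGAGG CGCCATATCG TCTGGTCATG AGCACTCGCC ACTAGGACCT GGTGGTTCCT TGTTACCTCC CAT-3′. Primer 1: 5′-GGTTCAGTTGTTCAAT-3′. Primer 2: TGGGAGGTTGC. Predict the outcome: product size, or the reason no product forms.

No product — primer 2 has no binding site in the template.

Primer 2 (TGGGAGGTTGC) does not match the top strand, and its reverse complement GCAACCTCCCA does not match either.
With no annealing site for primer 2, no amplification occurs.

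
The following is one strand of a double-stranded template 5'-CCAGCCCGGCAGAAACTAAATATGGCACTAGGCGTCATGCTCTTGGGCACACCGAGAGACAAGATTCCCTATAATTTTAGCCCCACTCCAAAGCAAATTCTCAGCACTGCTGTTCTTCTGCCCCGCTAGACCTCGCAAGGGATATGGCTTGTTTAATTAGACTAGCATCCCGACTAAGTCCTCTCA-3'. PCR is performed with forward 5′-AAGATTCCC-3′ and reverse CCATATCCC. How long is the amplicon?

87 bp

Scanning the template, AAGATTCCC occurs at positions 61–69; this primer anneals to the bottom strand there with its 3' end pointing downstream.
Reverse complement of the reverse primer: GGGATATGG. This occurs on the top strand at positions 139–147.
The product runs from position 61 to position 147, so its length is 147 − 61 + 1 = 87 bp.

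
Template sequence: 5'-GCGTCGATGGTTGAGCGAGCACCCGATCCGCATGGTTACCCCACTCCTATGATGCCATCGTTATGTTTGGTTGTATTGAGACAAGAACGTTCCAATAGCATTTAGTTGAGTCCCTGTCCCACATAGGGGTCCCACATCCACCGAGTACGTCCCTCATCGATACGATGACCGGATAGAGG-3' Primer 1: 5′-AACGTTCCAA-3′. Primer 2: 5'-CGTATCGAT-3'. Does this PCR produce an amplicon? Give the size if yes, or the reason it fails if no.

Primer 1 (AACGTTCCAA) matches the top strand at positions 86–95; it acts as a forward primer.
Primer 2's reverse complement is ATCGATACG, matching the top strand at positions 156–164; it acts as a reverse primer.
The 3' ends face each other across positions 86–164, giving a 79 bp product.

Yes — a 79 bp product.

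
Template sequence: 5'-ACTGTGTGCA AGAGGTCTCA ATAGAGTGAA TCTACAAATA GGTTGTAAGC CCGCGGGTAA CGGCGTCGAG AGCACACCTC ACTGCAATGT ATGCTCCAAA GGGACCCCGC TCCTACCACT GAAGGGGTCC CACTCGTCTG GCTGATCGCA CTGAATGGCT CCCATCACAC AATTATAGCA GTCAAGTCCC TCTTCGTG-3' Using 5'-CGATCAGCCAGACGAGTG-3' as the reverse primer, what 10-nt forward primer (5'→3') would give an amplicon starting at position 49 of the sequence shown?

The reverse primer's reverse complement CACTCGTCTGGCTGATCG matches the template at positions 131–148; the product starts at position 49.
The forward primer is identical to the top strand over positions 49–58: GCCCGCGGGT.

5'-GCCCGCGGGT-3'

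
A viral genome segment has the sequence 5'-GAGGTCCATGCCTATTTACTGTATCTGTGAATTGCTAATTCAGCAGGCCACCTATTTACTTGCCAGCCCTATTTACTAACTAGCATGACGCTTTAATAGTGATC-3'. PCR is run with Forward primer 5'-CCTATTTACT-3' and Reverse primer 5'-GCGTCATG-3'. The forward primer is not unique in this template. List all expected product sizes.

The forward primer CCTATTTACT matches the top strand at positions 11–20, 51–60, 68–77.
The reverse primer's reverse complement is CATGACGC, matching at positions 84–91.
Each forward site pairs with the reverse site to give a product ending at position 91: sizes 81, 41, 24 bp.

81 bp, 41 bp, 24 bp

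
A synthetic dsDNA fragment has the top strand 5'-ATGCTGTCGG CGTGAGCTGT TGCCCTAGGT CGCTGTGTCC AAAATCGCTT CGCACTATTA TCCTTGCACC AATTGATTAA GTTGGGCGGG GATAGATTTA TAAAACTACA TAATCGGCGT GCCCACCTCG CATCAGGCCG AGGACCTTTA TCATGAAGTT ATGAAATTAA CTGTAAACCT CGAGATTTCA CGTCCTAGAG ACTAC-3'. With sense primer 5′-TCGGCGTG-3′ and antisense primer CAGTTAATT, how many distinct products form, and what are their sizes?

Two products: 167 bp, 60 bp

The forward primer TCGGCGTG matches the top strand at positions 7–14, 114–121.
The reverse primer's reverse complement is AATTAACTG, matching at positions 165–173.
Each forward site pairs with the reverse site to give a product ending at position 173: sizes 167, 60 bp.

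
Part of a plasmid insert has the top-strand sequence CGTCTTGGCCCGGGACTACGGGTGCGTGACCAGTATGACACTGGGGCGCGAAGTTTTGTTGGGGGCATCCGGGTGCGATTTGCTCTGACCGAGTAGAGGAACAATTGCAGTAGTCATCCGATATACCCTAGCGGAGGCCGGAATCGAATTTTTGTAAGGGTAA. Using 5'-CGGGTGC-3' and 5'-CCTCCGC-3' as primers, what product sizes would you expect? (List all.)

119 bp, 68 bp

The forward primer CGGGTGC matches the top strand at positions 19–25, 70–76.
The reverse primer's reverse complement is GCGGAGG, matching at positions 131–137.
Each forward site pairs with the reverse site to give a product ending at position 137: sizes 119, 68 bp.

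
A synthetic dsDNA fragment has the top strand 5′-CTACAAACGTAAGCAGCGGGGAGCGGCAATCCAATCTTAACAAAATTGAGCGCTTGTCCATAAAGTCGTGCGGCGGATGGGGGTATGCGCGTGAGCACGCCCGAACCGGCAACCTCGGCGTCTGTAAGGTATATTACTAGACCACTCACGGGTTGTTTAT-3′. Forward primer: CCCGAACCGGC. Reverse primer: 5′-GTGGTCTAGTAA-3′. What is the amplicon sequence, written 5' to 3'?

The forward primer matches the template at positions 100–110.
Reverse complement of the reverse primer: TTACTAGACCAC. This occurs on the top strand at positions 134–145.
The product is the template from position 100 through 145 (46 bp).

5'-CCCGAACCGGCAACCTCGGCGTCTGTAAGGTATATTACTAGACCAC-3'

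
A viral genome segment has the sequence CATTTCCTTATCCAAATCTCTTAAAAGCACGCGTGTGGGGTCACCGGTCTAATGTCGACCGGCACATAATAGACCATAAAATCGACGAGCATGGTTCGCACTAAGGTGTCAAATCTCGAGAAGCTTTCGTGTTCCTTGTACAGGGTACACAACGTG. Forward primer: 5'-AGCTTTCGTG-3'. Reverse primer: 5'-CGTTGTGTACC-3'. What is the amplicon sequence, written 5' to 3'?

5'-AGCTTTCGTGTTCCTTGTACAGGGTACACAACG-3'

The forward primer matches the template at positions 122–131.
Reverse complement of the reverse primer: GGTACACAACG. This occurs on the top strand at positions 144–154.
The product is the template from position 122 through 154 (33 bp).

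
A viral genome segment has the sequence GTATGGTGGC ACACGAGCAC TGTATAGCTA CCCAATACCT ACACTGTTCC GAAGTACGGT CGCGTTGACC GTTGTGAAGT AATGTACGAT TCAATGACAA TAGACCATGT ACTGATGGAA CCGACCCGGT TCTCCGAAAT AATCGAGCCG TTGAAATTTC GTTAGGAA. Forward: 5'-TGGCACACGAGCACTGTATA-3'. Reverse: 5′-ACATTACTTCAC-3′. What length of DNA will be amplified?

79 bp

Scanning the template, TGGCACACGAGCACTGTATA occurs at positions 7–26; this primer anneals to the bottom strand there with its 3' end pointing downstream.
The reverse primer's reverse complement is GTGAAGTAATGT, which matches the template at positions 74–85.
Product length = (reverse-primer end) − (forward-primer start) + 1 = 85 − 7 + 1 = 79 bp.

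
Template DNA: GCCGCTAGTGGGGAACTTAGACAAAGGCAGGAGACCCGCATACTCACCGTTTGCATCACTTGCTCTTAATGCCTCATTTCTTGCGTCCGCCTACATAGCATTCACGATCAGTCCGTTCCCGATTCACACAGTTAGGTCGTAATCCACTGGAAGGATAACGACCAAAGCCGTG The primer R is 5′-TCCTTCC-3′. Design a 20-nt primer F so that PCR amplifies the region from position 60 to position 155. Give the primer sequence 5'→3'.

The reverse primer's reverse complement GGAAGGA matches the template at positions 149–155; the product starts at position 60.
The forward primer is identical to the top strand over positions 60–79: TTGCTCTTAATGCCTCATTT.

5'-TTGCTCTTAATGCCTCATTT-3'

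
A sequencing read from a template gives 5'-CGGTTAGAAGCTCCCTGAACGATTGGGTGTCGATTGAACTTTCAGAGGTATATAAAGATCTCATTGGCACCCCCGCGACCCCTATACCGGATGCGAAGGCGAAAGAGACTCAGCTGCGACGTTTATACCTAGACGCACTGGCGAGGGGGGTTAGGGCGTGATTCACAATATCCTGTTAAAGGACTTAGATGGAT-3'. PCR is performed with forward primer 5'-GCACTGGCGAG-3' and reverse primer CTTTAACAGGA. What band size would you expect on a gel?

Forward primer GCACTGGCGAG is found on the top strand at positions 135–145.
Reverse complement of the reverse primer: TCCTGTTAAAG. This occurs on the top strand at positions 171–181.
The product runs from position 135 to position 181, so its length is 181 − 135 + 1 = 47 bp.

47 bp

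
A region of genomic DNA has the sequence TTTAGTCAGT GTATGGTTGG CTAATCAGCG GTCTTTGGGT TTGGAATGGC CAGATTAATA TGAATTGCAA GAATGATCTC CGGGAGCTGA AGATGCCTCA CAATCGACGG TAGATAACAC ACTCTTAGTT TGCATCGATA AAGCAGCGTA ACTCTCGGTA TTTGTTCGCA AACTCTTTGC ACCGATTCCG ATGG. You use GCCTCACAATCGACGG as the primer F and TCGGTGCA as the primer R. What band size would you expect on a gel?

91 bp

The forward primer matches the template at positions 95–110.
Reverse complement of the reverse primer: TGCACCGA. This occurs on the top strand at positions 178–185.
The product runs from position 95 to position 185, so its length is 185 − 95 + 1 = 91 bp.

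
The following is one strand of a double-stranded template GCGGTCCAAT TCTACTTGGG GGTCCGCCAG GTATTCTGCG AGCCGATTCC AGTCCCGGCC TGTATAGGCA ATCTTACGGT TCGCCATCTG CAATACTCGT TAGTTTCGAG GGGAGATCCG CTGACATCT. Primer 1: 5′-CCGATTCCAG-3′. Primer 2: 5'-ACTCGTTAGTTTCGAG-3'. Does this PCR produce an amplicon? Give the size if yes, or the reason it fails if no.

No product — both primers anneal to the same strand and extend in the same direction.

Primer 1 (CCGATTCCAG) matches the top strand at positions 43–52 (3' end points downstream).
Primer 2 (ACTCGTTAGTTTCGAG) also matches the top strand directly, at positions 95–110 — its reverse complement CTCGAAACTAACGAGT is not present.
Both primers anneal to the bottom strand with 3' ends pointing the same way, so neither can prime synthesis back toward the other.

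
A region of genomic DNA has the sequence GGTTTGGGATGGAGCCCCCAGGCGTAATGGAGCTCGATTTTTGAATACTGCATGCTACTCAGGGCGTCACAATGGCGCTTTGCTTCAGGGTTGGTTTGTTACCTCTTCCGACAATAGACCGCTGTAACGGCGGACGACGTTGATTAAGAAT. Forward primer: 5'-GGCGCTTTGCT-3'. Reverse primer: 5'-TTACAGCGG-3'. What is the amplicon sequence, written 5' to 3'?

5'-GGCGCTTTGCTTCAGGGTTGGTTTGTTACCTCTTCCGACAATAGACCGCTGTAA-3'

Forward primer GGCGCTTTGCT is found on the top strand at positions 74–84.
The reverse primer's reverse complement is CCGCTGTAA, which matches the template at positions 119–127.
The product is the template from position 74 through 127 (54 bp).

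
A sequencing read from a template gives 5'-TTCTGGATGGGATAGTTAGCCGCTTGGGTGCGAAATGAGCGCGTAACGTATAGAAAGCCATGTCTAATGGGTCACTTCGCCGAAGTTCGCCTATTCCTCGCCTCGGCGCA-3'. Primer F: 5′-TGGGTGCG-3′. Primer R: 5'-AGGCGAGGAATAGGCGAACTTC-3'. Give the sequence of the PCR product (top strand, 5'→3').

The forward primer matches the template at positions 25–32.
The reverse primer's reverse complement is GAAGTTCGCCTATTCCTCGCCT, which matches the template at positions 82–103.
The product is the template from position 25 through 103 (79 bp).

5'-TGGGTGCGAAATGAGCGCGTAACGTATAGAAAGCCATGTCTAATGGGTCACTTCGCCGAAGTTCGCCTATTCCTCGCCT-3'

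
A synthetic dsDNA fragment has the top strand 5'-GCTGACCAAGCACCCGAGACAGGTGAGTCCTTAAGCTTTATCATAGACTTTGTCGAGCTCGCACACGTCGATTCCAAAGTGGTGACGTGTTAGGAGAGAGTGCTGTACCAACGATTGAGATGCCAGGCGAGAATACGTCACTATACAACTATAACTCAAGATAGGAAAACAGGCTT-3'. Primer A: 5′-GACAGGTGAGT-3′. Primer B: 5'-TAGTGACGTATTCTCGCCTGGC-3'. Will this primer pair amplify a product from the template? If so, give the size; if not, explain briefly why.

Yes — a 126 bp product.

Primer A (GACAGGTGAGT) matches the top strand at positions 18–28; it acts as a forward primer.
Primer B's reverse complement is GCCAGGCGAGAATACGTCACTA, matching the top strand at positions 122–143; it acts as a reverse primer.
The 3' ends face each other across positions 18–143, giving a 126 bp product.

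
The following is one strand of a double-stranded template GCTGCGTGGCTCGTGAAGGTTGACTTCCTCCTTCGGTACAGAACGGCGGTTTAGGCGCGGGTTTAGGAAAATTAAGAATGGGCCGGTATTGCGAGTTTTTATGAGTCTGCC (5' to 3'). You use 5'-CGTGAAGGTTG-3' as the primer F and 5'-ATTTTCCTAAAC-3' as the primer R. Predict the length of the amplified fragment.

61 bp

The forward primer matches the template at positions 12–22.
Reverse complement of the reverse primer: GTTTAGGAAAAT. This occurs on the top strand at positions 61–72.
Amplicon spans positions 12–72: 61 bp.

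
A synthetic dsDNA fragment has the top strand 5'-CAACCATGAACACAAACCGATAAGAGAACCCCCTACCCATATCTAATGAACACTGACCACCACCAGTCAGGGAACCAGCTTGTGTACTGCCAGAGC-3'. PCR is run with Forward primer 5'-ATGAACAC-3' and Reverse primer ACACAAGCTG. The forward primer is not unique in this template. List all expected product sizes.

The forward primer ATGAACAC matches the top strand at positions 6–13, 46–53.
The reverse primer's reverse complement is CAGCTTGTGT, matching at positions 76–85.
Each forward site pairs with the reverse site to give a product ending at position 85: sizes 80, 40 bp.

80 bp, 40 bp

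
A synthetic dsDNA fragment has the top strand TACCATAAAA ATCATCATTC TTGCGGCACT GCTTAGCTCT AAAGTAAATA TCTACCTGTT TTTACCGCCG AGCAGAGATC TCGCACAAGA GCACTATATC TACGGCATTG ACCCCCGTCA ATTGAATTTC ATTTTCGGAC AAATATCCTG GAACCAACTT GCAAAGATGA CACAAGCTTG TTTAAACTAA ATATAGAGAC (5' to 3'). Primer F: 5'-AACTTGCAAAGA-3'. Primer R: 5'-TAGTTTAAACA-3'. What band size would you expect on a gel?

Forward primer AACTTGCAAAGA is found on the top strand at positions 156–167.
Taking the reverse complement of TAGTTTAAACA gives TGTTTAAACTA, found at positions 179–189 on the template; the primer anneals here to the top strand with its 3' end pointing upstream.
The product runs from position 156 to position 189, so its length is 189 − 156 + 1 = 34 bp.

34 bp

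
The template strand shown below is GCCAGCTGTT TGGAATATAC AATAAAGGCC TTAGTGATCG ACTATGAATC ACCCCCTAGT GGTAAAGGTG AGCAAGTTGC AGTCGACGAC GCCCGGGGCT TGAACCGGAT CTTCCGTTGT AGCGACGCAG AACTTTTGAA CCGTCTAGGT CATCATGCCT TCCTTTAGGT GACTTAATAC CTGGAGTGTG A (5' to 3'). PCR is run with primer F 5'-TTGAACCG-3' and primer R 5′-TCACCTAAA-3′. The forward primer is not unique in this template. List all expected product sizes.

73 bp, 37 bp

The forward primer TTGAACCG matches the top strand at positions 100–107, 136–143.
The reverse primer's reverse complement is TTTAGGTGA, matching at positions 164–172.
Each forward site pairs with the reverse site to give a product ending at position 172: sizes 73, 37 bp.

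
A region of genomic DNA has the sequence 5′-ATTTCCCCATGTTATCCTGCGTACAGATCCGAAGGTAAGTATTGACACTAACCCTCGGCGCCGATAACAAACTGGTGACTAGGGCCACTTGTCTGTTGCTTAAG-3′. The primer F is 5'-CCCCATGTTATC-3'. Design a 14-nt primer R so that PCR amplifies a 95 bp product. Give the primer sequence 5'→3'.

5'-GCAACAGACAAGTG-3'

The forward primer binds at positions 5–16, so a 95 bp product ends at position 5 + 95 − 1 = 99.
The reverse primer anneals to the top strand over positions 86–99, i.e. to CACTTGTCTGTTGC.
Its sequence written 5'→3' is the reverse complement: GCAACAGACAAGTG.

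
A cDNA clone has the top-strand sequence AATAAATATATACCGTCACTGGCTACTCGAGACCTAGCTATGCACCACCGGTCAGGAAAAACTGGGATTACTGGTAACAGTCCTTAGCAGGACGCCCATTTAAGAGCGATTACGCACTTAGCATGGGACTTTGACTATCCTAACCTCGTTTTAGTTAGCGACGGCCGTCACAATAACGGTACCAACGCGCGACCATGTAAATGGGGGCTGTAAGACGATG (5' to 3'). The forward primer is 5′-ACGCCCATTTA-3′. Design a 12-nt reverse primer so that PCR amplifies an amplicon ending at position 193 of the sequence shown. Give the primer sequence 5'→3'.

The forward primer binds at positions 92–102; the product's 3' end on the top strand is position 193.
The reverse primer anneals to the top strand over positions 182–193, i.e. to CCAACGCGCGAC.
Its sequence written 5'→3' is the reverse complement: GTCGCGCGTTGG.

5'-GTCGCGCGTTGG-3'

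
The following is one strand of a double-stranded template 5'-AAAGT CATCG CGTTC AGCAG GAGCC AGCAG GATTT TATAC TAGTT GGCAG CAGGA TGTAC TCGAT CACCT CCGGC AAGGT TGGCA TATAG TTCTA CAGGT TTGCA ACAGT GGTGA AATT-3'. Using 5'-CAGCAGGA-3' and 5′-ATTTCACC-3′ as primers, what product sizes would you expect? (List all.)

The forward primer CAGCAGGA matches the top strand at positions 15–22, 25–32, 48–55.
The reverse primer's reverse complement is GGTGAAAT, matching at positions 111–118.
Each forward site pairs with the reverse site to give a product ending at position 118: sizes 104, 94, 71 bp.

104 bp, 94 bp, 71 bp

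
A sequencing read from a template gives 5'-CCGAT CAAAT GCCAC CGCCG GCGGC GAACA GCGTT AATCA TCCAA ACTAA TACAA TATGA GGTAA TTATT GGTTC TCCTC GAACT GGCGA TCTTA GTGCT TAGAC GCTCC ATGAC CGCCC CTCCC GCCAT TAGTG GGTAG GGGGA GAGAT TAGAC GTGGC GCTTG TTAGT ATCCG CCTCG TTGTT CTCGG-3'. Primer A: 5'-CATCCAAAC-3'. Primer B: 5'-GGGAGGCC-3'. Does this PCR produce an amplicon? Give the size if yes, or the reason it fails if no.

Primer B (GGGAGGCC) does not match the top strand, and its reverse complement GGCCTCCC does not match either.
With no annealing site for primer B, no amplification occurs.

No product — primer B has no binding site in the template.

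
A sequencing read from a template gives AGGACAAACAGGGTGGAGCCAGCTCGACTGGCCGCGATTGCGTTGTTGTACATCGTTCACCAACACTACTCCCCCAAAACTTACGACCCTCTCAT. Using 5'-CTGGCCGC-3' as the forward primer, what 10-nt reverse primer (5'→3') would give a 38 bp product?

The forward primer binds at positions 28–35, so a 38 bp product ends at position 28 + 38 − 1 = 65.
The reverse primer anneals to the top strand over positions 56–65, i.e. to TTCACCAACA.
Its sequence written 5'→3' is the reverse complement: TGTTGGTGAA.

5'-TGTTGGTGAA-3'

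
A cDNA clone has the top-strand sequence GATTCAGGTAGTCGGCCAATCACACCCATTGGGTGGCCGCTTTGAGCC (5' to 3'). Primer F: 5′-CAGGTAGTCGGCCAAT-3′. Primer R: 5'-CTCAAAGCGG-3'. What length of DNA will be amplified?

Forward primer CAGGTAGTCGGCCAAT is found on the top strand at positions 5–20.
Reverse complement of the reverse primer: CCGCTTTGAG. This occurs on the top strand at positions 37–46.
Product length = (reverse-primer end) − (forward-primer start) + 1 = 46 − 5 + 1 = 42 bp.

42 bp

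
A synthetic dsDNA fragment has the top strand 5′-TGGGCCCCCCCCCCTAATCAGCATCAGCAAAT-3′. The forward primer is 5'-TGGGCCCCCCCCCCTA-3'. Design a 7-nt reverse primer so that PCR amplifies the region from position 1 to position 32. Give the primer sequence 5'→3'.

5'-ATTTGCT-3'

The product's 3' end on the top strand is position 32.
The reverse primer anneals to the top strand over positions 26–32, i.e. to AGCAAAT.
Its sequence written 5'→3' is the reverse complement: ATTTGCT.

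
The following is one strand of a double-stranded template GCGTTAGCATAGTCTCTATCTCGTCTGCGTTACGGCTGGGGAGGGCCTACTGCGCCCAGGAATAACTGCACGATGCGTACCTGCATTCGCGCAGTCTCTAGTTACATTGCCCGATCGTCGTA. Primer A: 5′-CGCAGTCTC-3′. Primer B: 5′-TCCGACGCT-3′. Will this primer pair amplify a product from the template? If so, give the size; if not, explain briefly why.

No product — primer B has no binding site in the template.

Primer B (TCCGACGCT) does not match the top strand, and its reverse complement AGCGTCGGA does not match either.
With no annealing site for primer B, no amplification occurs.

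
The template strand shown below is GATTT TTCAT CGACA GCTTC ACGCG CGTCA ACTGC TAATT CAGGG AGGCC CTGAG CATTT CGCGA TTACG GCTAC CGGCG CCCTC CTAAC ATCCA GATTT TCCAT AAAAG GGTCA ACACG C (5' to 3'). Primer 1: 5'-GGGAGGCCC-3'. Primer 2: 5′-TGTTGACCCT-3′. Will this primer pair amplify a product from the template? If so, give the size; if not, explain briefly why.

Primer 1 (GGGAGGCCC) matches the top strand at positions 43–51; it acts as a forward primer.
Primer 2's reverse complement is AGGGTCAACA, matching the top strand at positions 109–118; it acts as a reverse primer.
The 3' ends face each other across positions 43–118, giving a 76 bp product.

Yes — a 76 bp product.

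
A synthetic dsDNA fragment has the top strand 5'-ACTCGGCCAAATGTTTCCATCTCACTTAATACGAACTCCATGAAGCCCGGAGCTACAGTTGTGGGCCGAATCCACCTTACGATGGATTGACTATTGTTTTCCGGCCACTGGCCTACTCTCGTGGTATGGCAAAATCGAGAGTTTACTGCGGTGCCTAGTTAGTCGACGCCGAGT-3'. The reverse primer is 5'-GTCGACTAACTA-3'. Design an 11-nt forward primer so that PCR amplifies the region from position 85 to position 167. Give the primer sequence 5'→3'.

5'-GATTGACTATT-3'

The reverse primer's reverse complement TAGTTAGTCGAC matches the template at positions 156–167; the product starts at position 85.
The forward primer is identical to the top strand over positions 85–95: GATTGACTATT.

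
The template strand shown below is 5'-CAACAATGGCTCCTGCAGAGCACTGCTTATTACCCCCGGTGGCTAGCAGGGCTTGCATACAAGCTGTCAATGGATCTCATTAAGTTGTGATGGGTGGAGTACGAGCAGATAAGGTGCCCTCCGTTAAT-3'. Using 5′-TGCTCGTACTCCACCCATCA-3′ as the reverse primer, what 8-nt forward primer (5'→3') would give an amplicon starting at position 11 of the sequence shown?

5'-TCCTGCAG-3'

The reverse primer's reverse complement TGATGGGTGGAGTACGAGCA matches the template at positions 88–107; the product starts at position 11.
The forward primer is identical to the top strand over positions 11–18: TCCTGCAG.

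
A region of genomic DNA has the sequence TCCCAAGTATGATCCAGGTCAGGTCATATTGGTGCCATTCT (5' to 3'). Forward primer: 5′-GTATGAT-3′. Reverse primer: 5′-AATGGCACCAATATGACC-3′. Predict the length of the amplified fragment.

33 bp

Forward primer GTATGAT is found on the top strand at positions 7–13.
Taking the reverse complement of AATGGCACCAATATGACC gives GGTCATATTGGTGCCATT, found at positions 22–39 on the template; the primer anneals here to the top strand with its 3' end pointing upstream.
The product runs from position 7 to position 39, so its length is 39 − 7 + 1 = 33 bp.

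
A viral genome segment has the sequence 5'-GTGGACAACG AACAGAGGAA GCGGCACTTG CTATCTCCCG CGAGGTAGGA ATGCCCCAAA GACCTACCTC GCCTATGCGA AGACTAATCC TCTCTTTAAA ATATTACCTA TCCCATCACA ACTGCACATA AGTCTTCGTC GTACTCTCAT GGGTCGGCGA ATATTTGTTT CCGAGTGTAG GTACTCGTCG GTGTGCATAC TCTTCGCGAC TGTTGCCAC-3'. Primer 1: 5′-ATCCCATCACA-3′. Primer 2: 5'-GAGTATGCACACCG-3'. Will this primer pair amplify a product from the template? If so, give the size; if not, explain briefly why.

Primer 1 (ATCCCATCACA) matches the top strand at positions 110–120; it acts as a forward primer.
Primer 2's reverse complement is CGGTGTGCATACTC, matching the top strand at positions 189–202; it acts as a reverse primer.
The 3' ends face each other across positions 110–202, giving a 93 bp product.

Yes — a 93 bp product.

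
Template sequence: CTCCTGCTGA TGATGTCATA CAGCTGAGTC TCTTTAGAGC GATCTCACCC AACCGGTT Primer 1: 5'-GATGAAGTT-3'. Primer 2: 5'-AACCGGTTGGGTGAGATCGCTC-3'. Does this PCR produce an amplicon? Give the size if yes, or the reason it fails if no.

Primer 1 (GATGAAGTT) does not match the top strand, and its reverse complement AACTTCATC does not match either.
With no annealing site for primer 1, no amplification occurs.

No product — primer 1 has no binding site in the template.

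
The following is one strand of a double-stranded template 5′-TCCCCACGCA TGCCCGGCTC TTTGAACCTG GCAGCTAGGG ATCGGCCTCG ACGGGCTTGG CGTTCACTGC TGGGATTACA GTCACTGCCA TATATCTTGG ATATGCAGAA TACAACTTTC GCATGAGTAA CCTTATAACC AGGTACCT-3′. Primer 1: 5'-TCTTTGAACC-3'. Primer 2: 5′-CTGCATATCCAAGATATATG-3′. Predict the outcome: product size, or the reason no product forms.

Yes — a 90 bp product.

Primer 1 (TCTTTGAACC) matches the top strand at positions 19–28; it acts as a forward primer.
Primer 2's reverse complement is CATATATCTTGGATATGCAG, matching the top strand at positions 89–108; it acts as a reverse primer.
The 3' ends face each other across positions 19–108, giving a 90 bp product.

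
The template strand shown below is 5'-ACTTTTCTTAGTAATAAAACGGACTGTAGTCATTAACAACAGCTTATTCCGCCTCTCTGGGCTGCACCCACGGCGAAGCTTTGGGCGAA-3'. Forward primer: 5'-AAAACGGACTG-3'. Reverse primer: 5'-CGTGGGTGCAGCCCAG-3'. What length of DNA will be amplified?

The forward primer matches the template at positions 16–26.
Taking the reverse complement of CGTGGGTGCAGCCCAG gives CTGGGCTGCACCCACG, found at positions 57–72 on the template; the primer anneals here to the top strand with its 3' end pointing upstream.
Product length = (reverse-primer end) − (forward-primer start) + 1 = 72 − 16 + 1 = 57 bp.

57 bp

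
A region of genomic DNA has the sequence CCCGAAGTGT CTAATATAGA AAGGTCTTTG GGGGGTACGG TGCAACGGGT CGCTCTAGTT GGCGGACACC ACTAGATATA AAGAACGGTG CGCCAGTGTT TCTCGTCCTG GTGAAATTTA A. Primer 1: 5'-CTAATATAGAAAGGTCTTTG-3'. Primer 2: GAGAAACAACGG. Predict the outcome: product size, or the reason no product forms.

Primer 2 (GAGAAACAACGG) does not match the top strand, and its reverse complement CCGTTGTTTCTC does not match either.
With no annealing site for primer 2, no amplification occurs.

No product — primer 2 has no binding site in the template.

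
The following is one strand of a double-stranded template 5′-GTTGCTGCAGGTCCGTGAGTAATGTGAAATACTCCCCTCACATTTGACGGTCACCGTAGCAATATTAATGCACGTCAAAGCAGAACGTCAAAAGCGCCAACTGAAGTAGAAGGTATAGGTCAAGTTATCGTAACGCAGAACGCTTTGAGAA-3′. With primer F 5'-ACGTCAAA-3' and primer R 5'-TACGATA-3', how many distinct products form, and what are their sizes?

Two products: 61 bp, 48 bp

The forward primer ACGTCAAA matches the top strand at positions 72–79, 85–92.
The reverse primer's reverse complement is TATCGTA, matching at positions 126–132.
Each forward site pairs with the reverse site to give a product ending at position 132: sizes 61, 48 bp.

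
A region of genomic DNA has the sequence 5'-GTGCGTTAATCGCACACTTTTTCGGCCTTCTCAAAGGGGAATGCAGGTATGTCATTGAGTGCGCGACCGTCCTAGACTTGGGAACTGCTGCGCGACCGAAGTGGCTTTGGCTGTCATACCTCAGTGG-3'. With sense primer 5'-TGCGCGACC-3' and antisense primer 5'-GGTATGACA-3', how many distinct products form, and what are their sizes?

The forward primer TGCGCGACC matches the top strand at positions 60–68, 89–97.
The reverse primer's reverse complement is TGTCATACC, matching at positions 112–120.
Each forward site pairs with the reverse site to give a product ending at position 120: sizes 61, 32 bp.

Two products: 61 bp, 32 bp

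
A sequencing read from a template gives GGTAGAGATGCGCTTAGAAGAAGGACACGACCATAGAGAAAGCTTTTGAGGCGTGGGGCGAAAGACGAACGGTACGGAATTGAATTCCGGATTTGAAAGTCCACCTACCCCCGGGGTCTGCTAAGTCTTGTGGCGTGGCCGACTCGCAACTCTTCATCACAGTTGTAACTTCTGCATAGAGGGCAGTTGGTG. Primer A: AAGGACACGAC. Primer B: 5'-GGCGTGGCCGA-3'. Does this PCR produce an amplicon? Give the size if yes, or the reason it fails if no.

No product — both primers anneal to the same strand and extend in the same direction.

Primer A (AAGGACACGAC) matches the top strand at positions 21–31 (3' end points downstream).
Primer B (GGCGTGGCCGA) also matches the top strand directly, at positions 132–142 — its reverse complement TCGGCCACGCC is not present.
Both primers anneal to the bottom strand with 3' ends pointing the same way, so neither can prime synthesis back toward the other.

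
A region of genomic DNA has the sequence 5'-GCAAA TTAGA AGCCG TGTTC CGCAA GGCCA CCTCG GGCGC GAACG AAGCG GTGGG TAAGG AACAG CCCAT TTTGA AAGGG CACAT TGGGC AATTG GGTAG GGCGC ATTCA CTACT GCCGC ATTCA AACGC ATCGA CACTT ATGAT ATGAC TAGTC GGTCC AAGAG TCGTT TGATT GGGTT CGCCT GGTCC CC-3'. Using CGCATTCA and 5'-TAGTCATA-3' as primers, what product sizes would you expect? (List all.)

50 bp, 35 bp

The forward primer CGCATTCA matches the top strand at positions 103–110, 118–125.
The reverse primer's reverse complement is TATGACTA, matching at positions 145–152.
Each forward site pairs with the reverse site to give a product ending at position 152: sizes 50, 35 bp.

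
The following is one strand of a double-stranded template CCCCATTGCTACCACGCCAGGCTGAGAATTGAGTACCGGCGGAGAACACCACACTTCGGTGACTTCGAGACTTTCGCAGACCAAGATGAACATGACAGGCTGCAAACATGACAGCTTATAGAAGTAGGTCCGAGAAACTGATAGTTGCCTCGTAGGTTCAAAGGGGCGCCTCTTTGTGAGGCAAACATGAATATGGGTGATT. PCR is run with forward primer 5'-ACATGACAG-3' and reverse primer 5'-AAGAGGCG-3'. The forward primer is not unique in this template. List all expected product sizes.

85 bp, 69 bp

The forward primer ACATGACAG matches the top strand at positions 90–98, 106–114.
The reverse primer's reverse complement is CGCCTCTT, matching at positions 167–174.
Each forward site pairs with the reverse site to give a product ending at position 174: sizes 85, 69 bp.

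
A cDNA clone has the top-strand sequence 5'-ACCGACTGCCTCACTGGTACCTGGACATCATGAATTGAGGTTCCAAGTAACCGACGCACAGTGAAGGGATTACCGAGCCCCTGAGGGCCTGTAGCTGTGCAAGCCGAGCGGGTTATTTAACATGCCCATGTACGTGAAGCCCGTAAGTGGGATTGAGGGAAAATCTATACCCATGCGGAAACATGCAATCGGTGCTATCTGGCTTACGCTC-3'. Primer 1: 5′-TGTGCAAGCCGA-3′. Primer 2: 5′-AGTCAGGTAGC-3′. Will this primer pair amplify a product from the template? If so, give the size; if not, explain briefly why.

Primer 2 (AGTCAGGTAGC) does not match the top strand, and its reverse complement GCTACCTGACT does not match either.
With no annealing site for primer 2, no amplification occurs.

No product — primer 2 has no binding site in the template.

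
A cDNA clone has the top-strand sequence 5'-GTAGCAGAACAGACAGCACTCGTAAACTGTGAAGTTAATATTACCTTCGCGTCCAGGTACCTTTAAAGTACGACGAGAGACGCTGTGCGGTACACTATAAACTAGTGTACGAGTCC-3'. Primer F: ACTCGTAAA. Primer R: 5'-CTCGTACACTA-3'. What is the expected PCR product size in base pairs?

The forward primer matches the template at positions 18–26.
The reverse primer's reverse complement is TAGTGTACGAG, which matches the template at positions 103–113.
Amplicon spans positions 18–113: 96 bp.

96 bp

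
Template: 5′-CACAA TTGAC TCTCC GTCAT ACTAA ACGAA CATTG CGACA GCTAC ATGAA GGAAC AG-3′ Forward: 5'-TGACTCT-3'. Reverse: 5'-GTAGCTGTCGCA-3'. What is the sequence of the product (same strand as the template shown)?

5'-TGACTCTCCGTCATACTAAACGAACATTGCGACAGCTAC-3'

Forward primer TGACTCT is found on the top strand at positions 7–13.
The reverse primer's reverse complement is TGCGACAGCTAC, which matches the template at positions 34–45.
The product is the template from position 7 through 45 (39 bp).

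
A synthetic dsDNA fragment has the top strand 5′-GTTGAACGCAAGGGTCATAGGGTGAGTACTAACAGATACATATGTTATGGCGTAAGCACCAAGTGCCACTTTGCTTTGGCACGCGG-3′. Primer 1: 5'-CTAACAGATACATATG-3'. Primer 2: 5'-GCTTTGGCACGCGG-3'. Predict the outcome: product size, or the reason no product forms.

Primer 1 (CTAACAGATACATATG) matches the top strand at positions 29–44 (3' end points downstream).
Primer 2 (GCTTTGGCACGCGG) also matches the top strand directly, at positions 73–86 — its reverse complement CCGCGTGCCAAAGC is not present.
Both primers anneal to the bottom strand with 3' ends pointing the same way, so neither can prime synthesis back toward the other.

No product — both primers anneal to the same strand and extend in the same direction.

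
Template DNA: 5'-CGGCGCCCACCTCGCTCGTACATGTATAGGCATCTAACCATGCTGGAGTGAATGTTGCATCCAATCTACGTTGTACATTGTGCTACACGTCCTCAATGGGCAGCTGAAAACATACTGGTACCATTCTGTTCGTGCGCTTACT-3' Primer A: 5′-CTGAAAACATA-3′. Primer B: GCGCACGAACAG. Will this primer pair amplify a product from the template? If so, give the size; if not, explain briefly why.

Primer A (CTGAAAACATA) matches the top strand at positions 104–114; it acts as a forward primer.
Primer B's reverse complement is CTGTTCGTGCGC, matching the top strand at positions 126–137; it acts as a reverse primer.
The 3' ends face each other across positions 104–137, giving a 34 bp product.

Yes — a 34 bp product.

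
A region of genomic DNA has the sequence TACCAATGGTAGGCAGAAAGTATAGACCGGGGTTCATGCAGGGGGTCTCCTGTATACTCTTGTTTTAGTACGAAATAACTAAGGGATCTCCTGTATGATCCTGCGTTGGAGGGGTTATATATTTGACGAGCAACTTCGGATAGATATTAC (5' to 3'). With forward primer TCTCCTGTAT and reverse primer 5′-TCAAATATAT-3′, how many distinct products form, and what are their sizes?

Two products: 81 bp, 40 bp

The forward primer TCTCCTGTAT matches the top strand at positions 46–55, 87–96.
The reverse primer's reverse complement is ATATATTTGA, matching at positions 117–126.
Each forward site pairs with the reverse site to give a product ending at position 126: sizes 81, 40 bp.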